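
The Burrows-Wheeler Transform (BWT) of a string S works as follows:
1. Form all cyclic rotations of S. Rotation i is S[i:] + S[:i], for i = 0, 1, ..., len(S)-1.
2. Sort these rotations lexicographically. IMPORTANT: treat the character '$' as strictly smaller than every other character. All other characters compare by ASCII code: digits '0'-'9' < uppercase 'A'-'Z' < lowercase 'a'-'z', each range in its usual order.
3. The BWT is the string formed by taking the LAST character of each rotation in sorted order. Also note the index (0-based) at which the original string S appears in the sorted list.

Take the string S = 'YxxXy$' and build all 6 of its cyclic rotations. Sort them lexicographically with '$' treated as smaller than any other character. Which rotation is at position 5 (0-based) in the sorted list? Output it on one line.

All 6 rotations (rotation i = S[i:]+S[:i]):
  rot[0] = YxxXy$
  rot[1] = xxXy$Y
  rot[2] = xXy$Yx
  rot[3] = Xy$Yxx
  rot[4] = y$YxxX
  rot[5] = $YxxXy
Sorted (with $ < everything):
  sorted[0] = $YxxXy
  sorted[1] = Xy$Yxx
  sorted[2] = YxxXy$
  sorted[3] = xXy$Yx
  sorted[4] = xxXy$Y
  sorted[5] = y$YxxX
sorted[5] = y$YxxX

Answer: y$YxxX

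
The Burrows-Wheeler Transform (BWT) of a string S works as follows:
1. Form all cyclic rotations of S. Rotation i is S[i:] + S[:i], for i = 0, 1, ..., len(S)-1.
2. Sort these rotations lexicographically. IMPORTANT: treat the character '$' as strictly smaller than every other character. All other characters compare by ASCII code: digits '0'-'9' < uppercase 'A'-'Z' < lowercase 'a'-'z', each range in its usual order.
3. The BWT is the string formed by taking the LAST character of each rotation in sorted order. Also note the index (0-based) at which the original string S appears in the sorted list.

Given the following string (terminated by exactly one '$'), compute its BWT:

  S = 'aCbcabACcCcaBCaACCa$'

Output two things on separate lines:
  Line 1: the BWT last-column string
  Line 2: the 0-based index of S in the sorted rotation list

Answer: aabaACBaAcCCc$caCCCb
13

Derivation:
All 20 rotations (rotation i = S[i:]+S[:i]):
  rot[0] = aCbcabACcCcaBCaACCa$
  rot[1] = CbcabACcCcaBCaACCa$a
  rot[2] = bcabACcCcaBCaACCa$aC
  rot[3] = cabACcCcaBCaACCa$aCb
  rot[4] = abACcCcaBCaACCa$aCbc
  rot[5] = bACcCcaBCaACCa$aCbca
  rot[6] = ACcCcaBCaACCa$aCbcab
  rot[7] = CcCcaBCaACCa$aCbcabA
  rot[8] = cCcaBCaACCa$aCbcabAC
  rot[9] = CcaBCaACCa$aCbcabACc
  rot[10] = caBCaACCa$aCbcabACcC
  rot[11] = aBCaACCa$aCbcabACcCc
  rot[12] = BCaACCa$aCbcabACcCca
  rot[13] = CaACCa$aCbcabACcCcaB
  rot[14] = aACCa$aCbcabACcCcaBC
  rot[15] = ACCa$aCbcabACcCcaBCa
  rot[16] = CCa$aCbcabACcCcaBCaA
  rot[17] = Ca$aCbcabACcCcaBCaAC
  rot[18] = a$aCbcabACcCcaBCaACC
  rot[19] = $aCbcabACcCcaBCaACCa
Sorted (with $ < everything):
  sorted[0] = $aCbcabACcCcaBCaACCa  (last char: 'a')
  sorted[1] = ACCa$aCbcabACcCcaBCa  (last char: 'a')
  sorted[2] = ACcCcaBCaACCa$aCbcab  (last char: 'b')
  sorted[3] = BCaACCa$aCbcabACcCca  (last char: 'a')
  sorted[4] = CCa$aCbcabACcCcaBCaA  (last char: 'A')
  sorted[5] = Ca$aCbcabACcCcaBCaAC  (last char: 'C')
  sorted[6] = CaACCa$aCbcabACcCcaB  (last char: 'B')
  sorted[7] = CbcabACcCcaBCaACCa$a  (last char: 'a')
  sorted[8] = CcCcaBCaACCa$aCbcabA  (last char: 'A')
  sorted[9] = CcaBCaACCa$aCbcabACc  (last char: 'c')
  sorted[10] = a$aCbcabACcCcaBCaACC  (last char: 'C')
  sorted[11] = aACCa$aCbcabACcCcaBC  (last char: 'C')
  sorted[12] = aBCaACCa$aCbcabACcCc  (last char: 'c')
  sorted[13] = aCbcabACcCcaBCaACCa$  (last char: '$')
  sorted[14] = abACcCcaBCaACCa$aCbc  (last char: 'c')
  sorted[15] = bACcCcaBCaACCa$aCbca  (last char: 'a')
  sorted[16] = bcabACcCcaBCaACCa$aC  (last char: 'C')
  sorted[17] = cCcaBCaACCa$aCbcabAC  (last char: 'C')
  sorted[18] = caBCaACCa$aCbcabACcC  (last char: 'C')
  sorted[19] = cabACcCcaBCaACCa$aCb  (last char: 'b')
Last column: aabaACBaAcCCc$caCCCb
Original string S is at sorted index 13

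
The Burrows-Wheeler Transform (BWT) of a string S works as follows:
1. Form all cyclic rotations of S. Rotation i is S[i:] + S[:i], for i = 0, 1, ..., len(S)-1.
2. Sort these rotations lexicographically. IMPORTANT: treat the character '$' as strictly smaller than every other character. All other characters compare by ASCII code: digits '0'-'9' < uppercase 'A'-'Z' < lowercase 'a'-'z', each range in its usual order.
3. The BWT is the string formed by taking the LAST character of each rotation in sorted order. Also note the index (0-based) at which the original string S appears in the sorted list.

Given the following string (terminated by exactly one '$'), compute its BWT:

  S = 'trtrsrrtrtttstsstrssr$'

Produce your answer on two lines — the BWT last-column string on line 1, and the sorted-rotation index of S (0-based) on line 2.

All 22 rotations (rotation i = S[i:]+S[:i]):
  rot[0] = trtrsrrtrtttstsstrssr$
  rot[1] = rtrsrrtrtttstsstrssr$t
  rot[2] = trsrrtrtttstsstrssr$tr
  rot[3] = rsrrtrtttstsstrssr$trt
  rot[4] = srrtrtttstsstrssr$trtr
  rot[5] = rrtrtttstsstrssr$trtrs
  rot[6] = rtrtttstsstrssr$trtrsr
  rot[7] = trtttstsstrssr$trtrsrr
  rot[8] = rtttstsstrssr$trtrsrrt
  rot[9] = tttstsstrssr$trtrsrrtr
  rot[10] = ttstsstrssr$trtrsrrtrt
  rot[11] = tstsstrssr$trtrsrrtrtt
  rot[12] = stsstrssr$trtrsrrtrttt
  rot[13] = tsstrssr$trtrsrrtrttts
  rot[14] = sstrssr$trtrsrrtrtttst
  rot[15] = strssr$trtrsrrtrtttsts
  rot[16] = trssr$trtrsrrtrtttstss
  rot[17] = rssr$trtrsrrtrtttstsst
  rot[18] = ssr$trtrsrrtrtttstsstr
  rot[19] = sr$trtrsrrtrtttstsstrs
  rot[20] = r$trtrsrrtrtttstsstrss
  rot[21] = $trtrsrrtrtttstsstrssr
Sorted (with $ < everything):
  sorted[0] = $trtrsrrtrtttstsstrssr  (last char: 'r')
  sorted[1] = r$trtrsrrtrtttstsstrss  (last char: 's')
  sorted[2] = rrtrtttstsstrssr$trtrs  (last char: 's')
  sorted[3] = rsrrtrtttstsstrssr$trt  (last char: 't')
  sorted[4] = rssr$trtrsrrtrtttstsst  (last char: 't')
  sorted[5] = rtrsrrtrtttstsstrssr$t  (last char: 't')
  sorted[6] = rtrtttstsstrssr$trtrsr  (last char: 'r')
  sorted[7] = rtttstsstrssr$trtrsrrt  (last char: 't')
  sorted[8] = sr$trtrsrrtrtttstsstrs  (last char: 's')
  sorted[9] = srrtrtttstsstrssr$trtr  (last char: 'r')
  sorted[10] = ssr$trtrsrrtrtttstsstr  (last char: 'r')
  sorted[11] = sstrssr$trtrsrrtrtttst  (last char: 't')
  sorted[12] = strssr$trtrsrrtrtttsts  (last char: 's')
  sorted[13] = stsstrssr$trtrsrrtrttt  (last char: 't')
  sorted[14] = trsrrtrtttstsstrssr$tr  (last char: 'r')
  sorted[15] = trssr$trtrsrrtrtttstss  (last char: 's')
  sorted[16] = trtrsrrtrtttstsstrssr$  (last char: '$')
  sorted[17] = trtttstsstrssr$trtrsrr  (last char: 'r')
  sorted[18] = tsstrssr$trtrsrrtrttts  (last char: 's')
  sorted[19] = tstsstrssr$trtrsrrtrtt  (last char: 't')
  sorted[20] = ttstsstrssr$trtrsrrtrt  (last char: 't')
  sorted[21] = tttstsstrssr$trtrsrrtr  (last char: 'r')
Last column: rsstttrtsrrtstrs$rsttr
Original string S is at sorted index 16

Answer: rsstttrtsrrtstrs$rsttr
16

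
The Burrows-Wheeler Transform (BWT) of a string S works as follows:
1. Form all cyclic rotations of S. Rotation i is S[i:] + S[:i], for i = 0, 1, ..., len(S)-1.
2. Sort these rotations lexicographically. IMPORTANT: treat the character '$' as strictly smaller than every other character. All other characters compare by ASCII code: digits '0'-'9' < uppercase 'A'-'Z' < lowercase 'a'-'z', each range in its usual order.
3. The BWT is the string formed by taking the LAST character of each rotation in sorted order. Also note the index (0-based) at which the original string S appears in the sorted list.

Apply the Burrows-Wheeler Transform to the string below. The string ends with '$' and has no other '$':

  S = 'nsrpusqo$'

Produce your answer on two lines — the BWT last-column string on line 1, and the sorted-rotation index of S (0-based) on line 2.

Answer: o$qrssunp
1

Derivation:
All 9 rotations (rotation i = S[i:]+S[:i]):
  rot[0] = nsrpusqo$
  rot[1] = srpusqo$n
  rot[2] = rpusqo$ns
  rot[3] = pusqo$nsr
  rot[4] = usqo$nsrp
  rot[5] = sqo$nsrpu
  rot[6] = qo$nsrpus
  rot[7] = o$nsrpusq
  rot[8] = $nsrpusqo
Sorted (with $ < everything):
  sorted[0] = $nsrpusqo  (last char: 'o')
  sorted[1] = nsrpusqo$  (last char: '$')
  sorted[2] = o$nsrpusq  (last char: 'q')
  sorted[3] = pusqo$nsr  (last char: 'r')
  sorted[4] = qo$nsrpus  (last char: 's')
  sorted[5] = rpusqo$ns  (last char: 's')
  sorted[6] = sqo$nsrpu  (last char: 'u')
  sorted[7] = srpusqo$n  (last char: 'n')
  sorted[8] = usqo$nsrp  (last char: 'p')
Last column: o$qrssunp
Original string S is at sorted index 1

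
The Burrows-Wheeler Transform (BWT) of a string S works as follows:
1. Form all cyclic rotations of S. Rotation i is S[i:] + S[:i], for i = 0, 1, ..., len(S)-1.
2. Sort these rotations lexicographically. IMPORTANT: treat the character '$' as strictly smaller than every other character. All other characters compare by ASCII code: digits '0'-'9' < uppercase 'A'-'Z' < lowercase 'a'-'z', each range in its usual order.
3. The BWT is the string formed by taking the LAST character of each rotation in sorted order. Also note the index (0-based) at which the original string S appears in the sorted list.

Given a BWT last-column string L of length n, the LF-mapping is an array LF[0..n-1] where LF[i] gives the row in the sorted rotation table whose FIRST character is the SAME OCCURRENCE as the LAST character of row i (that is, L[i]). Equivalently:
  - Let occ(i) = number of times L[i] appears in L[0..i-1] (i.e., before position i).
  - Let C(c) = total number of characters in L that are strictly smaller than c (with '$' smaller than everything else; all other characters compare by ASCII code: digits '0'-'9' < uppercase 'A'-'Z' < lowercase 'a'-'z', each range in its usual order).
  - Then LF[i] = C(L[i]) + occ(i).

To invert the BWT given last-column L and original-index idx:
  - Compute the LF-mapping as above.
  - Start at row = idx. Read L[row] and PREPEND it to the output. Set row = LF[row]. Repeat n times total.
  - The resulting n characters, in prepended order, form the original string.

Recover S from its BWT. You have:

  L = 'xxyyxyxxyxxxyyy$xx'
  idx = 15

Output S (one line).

LF mapping: 1 2 11 12 3 13 4 5 14 6 7 8 15 16 17 0 9 10
Walk LF starting at row 15, prepending L[row]:
  step 1: row=15, L[15]='$', prepend. Next row=LF[15]=0
  step 2: row=0, L[0]='x', prepend. Next row=LF[0]=1
  step 3: row=1, L[1]='x', prepend. Next row=LF[1]=2
  step 4: row=2, L[2]='y', prepend. Next row=LF[2]=11
  step 5: row=11, L[11]='x', prepend. Next row=LF[11]=8
  step 6: row=8, L[8]='y', prepend. Next row=LF[8]=14
  step 7: row=14, L[14]='y', prepend. Next row=LF[14]=17
  step 8: row=17, L[17]='x', prepend. Next row=LF[17]=10
  step 9: row=10, L[10]='x', prepend. Next row=LF[10]=7
  step 10: row=7, L[7]='x', prepend. Next row=LF[7]=5
  step 11: row=5, L[5]='y', prepend. Next row=LF[5]=13
  step 12: row=13, L[13]='y', prepend. Next row=LF[13]=16
  step 13: row=16, L[16]='x', prepend. Next row=LF[16]=9
  step 14: row=9, L[9]='x', prepend. Next row=LF[9]=6
  step 15: row=6, L[6]='x', prepend. Next row=LF[6]=4
  step 16: row=4, L[4]='x', prepend. Next row=LF[4]=3
  step 17: row=3, L[3]='y', prepend. Next row=LF[3]=12
  step 18: row=12, L[12]='y', prepend. Next row=LF[12]=15
Reversed output: yyxxxxyyxxxyyxyxx$

Answer: yyxxxxyyxxxyyxyxx$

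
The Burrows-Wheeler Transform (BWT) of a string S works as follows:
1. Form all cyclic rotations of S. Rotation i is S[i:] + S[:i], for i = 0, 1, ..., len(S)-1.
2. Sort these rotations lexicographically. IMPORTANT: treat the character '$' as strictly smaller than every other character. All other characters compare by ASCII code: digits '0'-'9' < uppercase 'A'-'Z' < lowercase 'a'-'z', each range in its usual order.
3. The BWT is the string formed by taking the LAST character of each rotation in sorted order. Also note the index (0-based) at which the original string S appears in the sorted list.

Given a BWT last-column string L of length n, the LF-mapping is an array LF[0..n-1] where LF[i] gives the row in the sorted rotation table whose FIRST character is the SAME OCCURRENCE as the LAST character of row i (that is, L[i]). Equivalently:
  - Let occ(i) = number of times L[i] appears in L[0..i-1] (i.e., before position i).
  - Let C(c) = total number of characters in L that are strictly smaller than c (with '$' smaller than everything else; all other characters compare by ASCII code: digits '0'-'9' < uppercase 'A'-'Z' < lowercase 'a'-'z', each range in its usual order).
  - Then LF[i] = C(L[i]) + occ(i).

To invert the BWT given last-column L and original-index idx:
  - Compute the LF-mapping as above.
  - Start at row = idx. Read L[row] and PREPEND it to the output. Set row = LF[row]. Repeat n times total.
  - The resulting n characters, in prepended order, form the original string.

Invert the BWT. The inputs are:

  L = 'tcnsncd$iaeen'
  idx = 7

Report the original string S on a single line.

LF mapping: 12 2 8 11 9 3 4 0 7 1 5 6 10
Walk LF starting at row 7, prepending L[row]:
  step 1: row=7, L[7]='$', prepend. Next row=LF[7]=0
  step 2: row=0, L[0]='t', prepend. Next row=LF[0]=12
  step 3: row=12, L[12]='n', prepend. Next row=LF[12]=10
  step 4: row=10, L[10]='e', prepend. Next row=LF[10]=5
  step 5: row=5, L[5]='c', prepend. Next row=LF[5]=3
  step 6: row=3, L[3]='s', prepend. Next row=LF[3]=11
  step 7: row=11, L[11]='e', prepend. Next row=LF[11]=6
  step 8: row=6, L[6]='d', prepend. Next row=LF[6]=4
  step 9: row=4, L[4]='n', prepend. Next row=LF[4]=9
  step 10: row=9, L[9]='a', prepend. Next row=LF[9]=1
  step 11: row=1, L[1]='c', prepend. Next row=LF[1]=2
  step 12: row=2, L[2]='n', prepend. Next row=LF[2]=8
  step 13: row=8, L[8]='i', prepend. Next row=LF[8]=7
Reversed output: incandescent$

Answer: incandescent$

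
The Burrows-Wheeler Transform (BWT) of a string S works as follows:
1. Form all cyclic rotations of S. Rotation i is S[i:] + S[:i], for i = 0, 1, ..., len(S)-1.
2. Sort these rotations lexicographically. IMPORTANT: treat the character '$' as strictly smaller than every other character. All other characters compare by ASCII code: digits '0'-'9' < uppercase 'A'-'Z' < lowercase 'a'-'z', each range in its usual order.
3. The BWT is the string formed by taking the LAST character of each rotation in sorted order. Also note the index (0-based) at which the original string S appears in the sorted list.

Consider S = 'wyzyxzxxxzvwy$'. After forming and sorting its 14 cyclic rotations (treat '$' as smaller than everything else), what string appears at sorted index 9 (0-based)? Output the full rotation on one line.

All 14 rotations (rotation i = S[i:]+S[:i]):
  rot[0] = wyzyxzxxxzvwy$
  rot[1] = yzyxzxxxzvwy$w
  rot[2] = zyxzxxxzvwy$wy
  rot[3] = yxzxxxzvwy$wyz
  rot[4] = xzxxxzvwy$wyzy
  rot[5] = zxxxzvwy$wyzyx
  rot[6] = xxxzvwy$wyzyxz
  rot[7] = xxzvwy$wyzyxzx
  rot[8] = xzvwy$wyzyxzxx
  rot[9] = zvwy$wyzyxzxxx
  rot[10] = vwy$wyzyxzxxxz
  rot[11] = wy$wyzyxzxxxzv
  rot[12] = y$wyzyxzxxxzvw
  rot[13] = $wyzyxzxxxzvwy
Sorted (with $ < everything):
  sorted[0] = $wyzyxzxxxzvwy
  sorted[1] = vwy$wyzyxzxxxz
  sorted[2] = wy$wyzyxzxxxzv
  sorted[3] = wyzyxzxxxzvwy$
  sorted[4] = xxxzvwy$wyzyxz
  sorted[5] = xxzvwy$wyzyxzx
  sorted[6] = xzvwy$wyzyxzxx
  sorted[7] = xzxxxzvwy$wyzy
  sorted[8] = y$wyzyxzxxxzvw
  sorted[9] = yxzxxxzvwy$wyz
  sorted[10] = yzyxzxxxzvwy$w
  sorted[11] = zvwy$wyzyxzxxx
  sorted[12] = zxxxzvwy$wyzyx
  sorted[13] = zyxzxxxzvwy$wy
sorted[9] = yxzxxxzvwy$wyz

Answer: yxzxxxzvwy$wyz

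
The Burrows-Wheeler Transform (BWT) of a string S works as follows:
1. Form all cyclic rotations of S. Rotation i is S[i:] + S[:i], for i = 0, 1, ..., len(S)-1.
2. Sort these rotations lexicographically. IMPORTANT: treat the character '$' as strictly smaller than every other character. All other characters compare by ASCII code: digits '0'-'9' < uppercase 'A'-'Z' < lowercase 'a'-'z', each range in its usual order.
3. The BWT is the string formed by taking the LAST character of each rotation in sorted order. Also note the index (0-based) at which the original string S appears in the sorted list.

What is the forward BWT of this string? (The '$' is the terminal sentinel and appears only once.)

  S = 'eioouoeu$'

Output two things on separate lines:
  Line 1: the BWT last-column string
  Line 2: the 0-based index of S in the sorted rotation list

Answer: u$oeuioeo
1

Derivation:
All 9 rotations (rotation i = S[i:]+S[:i]):
  rot[0] = eioouoeu$
  rot[1] = ioouoeu$e
  rot[2] = oouoeu$ei
  rot[3] = ouoeu$eio
  rot[4] = uoeu$eioo
  rot[5] = oeu$eioou
  rot[6] = eu$eioouo
  rot[7] = u$eioouoe
  rot[8] = $eioouoeu
Sorted (with $ < everything):
  sorted[0] = $eioouoeu  (last char: 'u')
  sorted[1] = eioouoeu$  (last char: '$')
  sorted[2] = eu$eioouo  (last char: 'o')
  sorted[3] = ioouoeu$e  (last char: 'e')
  sorted[4] = oeu$eioou  (last char: 'u')
  sorted[5] = oouoeu$ei  (last char: 'i')
  sorted[6] = ouoeu$eio  (last char: 'o')
  sorted[7] = u$eioouoe  (last char: 'e')
  sorted[8] = uoeu$eioo  (last char: 'o')
Last column: u$oeuioeo
Original string S is at sorted index 1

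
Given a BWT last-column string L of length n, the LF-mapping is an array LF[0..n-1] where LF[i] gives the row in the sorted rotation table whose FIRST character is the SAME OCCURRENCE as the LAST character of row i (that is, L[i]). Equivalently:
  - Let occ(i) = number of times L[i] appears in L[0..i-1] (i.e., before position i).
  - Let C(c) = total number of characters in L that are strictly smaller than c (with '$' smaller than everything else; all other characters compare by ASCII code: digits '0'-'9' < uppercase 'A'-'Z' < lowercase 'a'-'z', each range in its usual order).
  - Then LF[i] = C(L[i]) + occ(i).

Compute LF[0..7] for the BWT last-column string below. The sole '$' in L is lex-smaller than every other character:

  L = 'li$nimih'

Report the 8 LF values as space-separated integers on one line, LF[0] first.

Answer: 5 2 0 7 3 6 4 1

Derivation:
Char counts: '$':1, 'h':1, 'i':3, 'l':1, 'm':1, 'n':1
C (first-col start): C('$')=0, C('h')=1, C('i')=2, C('l')=5, C('m')=6, C('n')=7
L[0]='l': occ=0, LF[0]=C('l')+0=5+0=5
L[1]='i': occ=0, LF[1]=C('i')+0=2+0=2
L[2]='$': occ=0, LF[2]=C('$')+0=0+0=0
L[3]='n': occ=0, LF[3]=C('n')+0=7+0=7
L[4]='i': occ=1, LF[4]=C('i')+1=2+1=3
L[5]='m': occ=0, LF[5]=C('m')+0=6+0=6
L[6]='i': occ=2, LF[6]=C('i')+2=2+2=4
L[7]='h': occ=0, LF[7]=C('h')+0=1+0=1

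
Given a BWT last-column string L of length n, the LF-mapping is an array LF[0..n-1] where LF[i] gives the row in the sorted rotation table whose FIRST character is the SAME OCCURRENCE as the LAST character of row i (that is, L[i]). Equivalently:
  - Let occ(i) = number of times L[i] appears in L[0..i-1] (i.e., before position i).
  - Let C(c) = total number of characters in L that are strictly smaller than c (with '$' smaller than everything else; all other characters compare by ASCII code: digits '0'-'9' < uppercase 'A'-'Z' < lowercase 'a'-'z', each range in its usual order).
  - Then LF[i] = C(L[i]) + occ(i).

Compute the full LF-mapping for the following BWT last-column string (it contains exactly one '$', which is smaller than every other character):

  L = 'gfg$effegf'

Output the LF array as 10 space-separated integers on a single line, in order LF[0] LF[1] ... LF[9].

Char counts: '$':1, 'e':2, 'f':4, 'g':3
C (first-col start): C('$')=0, C('e')=1, C('f')=3, C('g')=7
L[0]='g': occ=0, LF[0]=C('g')+0=7+0=7
L[1]='f': occ=0, LF[1]=C('f')+0=3+0=3
L[2]='g': occ=1, LF[2]=C('g')+1=7+1=8
L[3]='$': occ=0, LF[3]=C('$')+0=0+0=0
L[4]='e': occ=0, LF[4]=C('e')+0=1+0=1
L[5]='f': occ=1, LF[5]=C('f')+1=3+1=4
L[6]='f': occ=2, LF[6]=C('f')+2=3+2=5
L[7]='e': occ=1, LF[7]=C('e')+1=1+1=2
L[8]='g': occ=2, LF[8]=C('g')+2=7+2=9
L[9]='f': occ=3, LF[9]=C('f')+3=3+3=6

Answer: 7 3 8 0 1 4 5 2 9 6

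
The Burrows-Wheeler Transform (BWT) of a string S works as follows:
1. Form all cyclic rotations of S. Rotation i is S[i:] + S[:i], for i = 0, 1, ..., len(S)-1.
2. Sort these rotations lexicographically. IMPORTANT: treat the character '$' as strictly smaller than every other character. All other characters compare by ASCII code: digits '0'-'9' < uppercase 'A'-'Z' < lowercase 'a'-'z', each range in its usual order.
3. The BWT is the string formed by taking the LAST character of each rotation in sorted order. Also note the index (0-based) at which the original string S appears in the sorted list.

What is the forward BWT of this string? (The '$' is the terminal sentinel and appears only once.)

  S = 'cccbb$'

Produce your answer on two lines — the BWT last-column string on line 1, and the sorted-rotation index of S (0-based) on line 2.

All 6 rotations (rotation i = S[i:]+S[:i]):
  rot[0] = cccbb$
  rot[1] = ccbb$c
  rot[2] = cbb$cc
  rot[3] = bb$ccc
  rot[4] = b$cccb
  rot[5] = $cccbb
Sorted (with $ < everything):
  sorted[0] = $cccbb  (last char: 'b')
  sorted[1] = b$cccb  (last char: 'b')
  sorted[2] = bb$ccc  (last char: 'c')
  sorted[3] = cbb$cc  (last char: 'c')
  sorted[4] = ccbb$c  (last char: 'c')
  sorted[5] = cccbb$  (last char: '$')
Last column: bbccc$
Original string S is at sorted index 5

Answer: bbccc$
5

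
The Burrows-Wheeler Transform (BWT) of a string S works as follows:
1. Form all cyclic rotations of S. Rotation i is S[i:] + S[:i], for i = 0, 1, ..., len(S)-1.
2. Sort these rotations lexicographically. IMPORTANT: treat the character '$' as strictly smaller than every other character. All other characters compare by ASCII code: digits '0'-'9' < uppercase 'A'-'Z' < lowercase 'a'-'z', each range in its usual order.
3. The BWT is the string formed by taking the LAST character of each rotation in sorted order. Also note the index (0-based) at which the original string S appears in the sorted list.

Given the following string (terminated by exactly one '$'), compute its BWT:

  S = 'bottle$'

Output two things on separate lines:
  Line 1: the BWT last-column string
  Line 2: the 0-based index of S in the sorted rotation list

Answer: e$ltbto
1

Derivation:
All 7 rotations (rotation i = S[i:]+S[:i]):
  rot[0] = bottle$
  rot[1] = ottle$b
  rot[2] = ttle$bo
  rot[3] = tle$bot
  rot[4] = le$bott
  rot[5] = e$bottl
  rot[6] = $bottle
Sorted (with $ < everything):
  sorted[0] = $bottle  (last char: 'e')
  sorted[1] = bottle$  (last char: '$')
  sorted[2] = e$bottl  (last char: 'l')
  sorted[3] = le$bott  (last char: 't')
  sorted[4] = ottle$b  (last char: 'b')
  sorted[5] = tle$bot  (last char: 't')
  sorted[6] = ttle$bo  (last char: 'o')
Last column: e$ltbto
Original string S is at sorted index 1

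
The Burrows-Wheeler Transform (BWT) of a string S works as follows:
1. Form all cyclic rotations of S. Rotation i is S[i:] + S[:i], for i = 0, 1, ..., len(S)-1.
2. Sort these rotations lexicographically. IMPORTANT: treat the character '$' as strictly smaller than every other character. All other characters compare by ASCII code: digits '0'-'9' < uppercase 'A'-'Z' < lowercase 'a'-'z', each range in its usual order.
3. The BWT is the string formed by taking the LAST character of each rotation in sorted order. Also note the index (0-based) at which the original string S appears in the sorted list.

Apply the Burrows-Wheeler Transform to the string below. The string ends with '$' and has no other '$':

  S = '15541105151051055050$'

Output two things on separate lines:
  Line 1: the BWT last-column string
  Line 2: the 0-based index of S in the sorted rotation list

All 21 rotations (rotation i = S[i:]+S[:i]):
  rot[0] = 15541105151051055050$
  rot[1] = 5541105151051055050$1
  rot[2] = 541105151051055050$15
  rot[3] = 41105151051055050$155
  rot[4] = 1105151051055050$1554
  rot[5] = 105151051055050$15541
  rot[6] = 05151051055050$155411
  rot[7] = 5151051055050$1554110
  rot[8] = 151051055050$15541105
  rot[9] = 51051055050$155411051
  rot[10] = 1051055050$1554110515
  rot[11] = 051055050$15541105151
  rot[12] = 51055050$155411051510
  rot[13] = 1055050$1554110515105
  rot[14] = 055050$15541105151051
  rot[15] = 55050$155411051510510
  rot[16] = 5050$1554110515105105
  rot[17] = 050$15541105151051055
  rot[18] = 50$155411051510510550
  rot[19] = 0$1554110515105105505
  rot[20] = $15541105151051055050
Sorted (with $ < everything):
  sorted[0] = $15541105151051055050  (last char: '0')
  sorted[1] = 0$1554110515105105505  (last char: '5')
  sorted[2] = 050$15541105151051055  (last char: '5')
  sorted[3] = 051055050$15541105151  (last char: '1')
  sorted[4] = 05151051055050$155411  (last char: '1')
  sorted[5] = 055050$15541105151051  (last char: '1')
  sorted[6] = 1051055050$1554110515  (last char: '5')
  sorted[7] = 105151051055050$15541  (last char: '1')
  sorted[8] = 1055050$1554110515105  (last char: '5')
  sorted[9] = 1105151051055050$1554  (last char: '4')
  sorted[10] = 151051055050$15541105  (last char: '5')
  sorted[11] = 15541105151051055050$  (last char: '$')
  sorted[12] = 41105151051055050$155  (last char: '5')
  sorted[13] = 50$155411051510510550  (last char: '0')
  sorted[14] = 5050$1554110515105105  (last char: '5')
  sorted[15] = 51051055050$155411051  (last char: '1')
  sorted[16] = 51055050$155411051510  (last char: '0')
  sorted[17] = 5151051055050$1554110  (last char: '0')
  sorted[18] = 541105151051055050$15  (last char: '5')
  sorted[19] = 55050$155411051510510  (last char: '0')
  sorted[20] = 5541105151051055050$1  (last char: '1')
Last column: 05511151545$505100501
Original string S is at sorted index 11

Answer: 05511151545$505100501
11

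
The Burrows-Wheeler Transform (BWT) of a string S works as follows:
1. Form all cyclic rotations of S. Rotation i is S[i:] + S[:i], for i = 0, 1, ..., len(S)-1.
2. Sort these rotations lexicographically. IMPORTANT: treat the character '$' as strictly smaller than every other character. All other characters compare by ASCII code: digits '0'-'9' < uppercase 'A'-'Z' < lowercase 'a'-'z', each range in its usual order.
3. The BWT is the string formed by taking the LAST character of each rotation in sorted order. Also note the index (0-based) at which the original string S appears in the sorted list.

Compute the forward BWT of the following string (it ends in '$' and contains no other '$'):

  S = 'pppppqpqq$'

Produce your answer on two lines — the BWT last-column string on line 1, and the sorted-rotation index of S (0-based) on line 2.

All 10 rotations (rotation i = S[i:]+S[:i]):
  rot[0] = pppppqpqq$
  rot[1] = ppppqpqq$p
  rot[2] = pppqpqq$pp
  rot[3] = ppqpqq$ppp
  rot[4] = pqpqq$pppp
  rot[5] = qpqq$ppppp
  rot[6] = pqq$pppppq
  rot[7] = qq$pppppqp
  rot[8] = q$pppppqpq
  rot[9] = $pppppqpqq
Sorted (with $ < everything):
  sorted[0] = $pppppqpqq  (last char: 'q')
  sorted[1] = pppppqpqq$  (last char: '$')
  sorted[2] = ppppqpqq$p  (last char: 'p')
  sorted[3] = pppqpqq$pp  (last char: 'p')
  sorted[4] = ppqpqq$ppp  (last char: 'p')
  sorted[5] = pqpqq$pppp  (last char: 'p')
  sorted[6] = pqq$pppppq  (last char: 'q')
  sorted[7] = q$pppppqpq  (last char: 'q')
  sorted[8] = qpqq$ppppp  (last char: 'p')
  sorted[9] = qq$pppppqp  (last char: 'p')
Last column: q$ppppqqpp
Original string S is at sorted index 1

Answer: q$ppppqqpp
1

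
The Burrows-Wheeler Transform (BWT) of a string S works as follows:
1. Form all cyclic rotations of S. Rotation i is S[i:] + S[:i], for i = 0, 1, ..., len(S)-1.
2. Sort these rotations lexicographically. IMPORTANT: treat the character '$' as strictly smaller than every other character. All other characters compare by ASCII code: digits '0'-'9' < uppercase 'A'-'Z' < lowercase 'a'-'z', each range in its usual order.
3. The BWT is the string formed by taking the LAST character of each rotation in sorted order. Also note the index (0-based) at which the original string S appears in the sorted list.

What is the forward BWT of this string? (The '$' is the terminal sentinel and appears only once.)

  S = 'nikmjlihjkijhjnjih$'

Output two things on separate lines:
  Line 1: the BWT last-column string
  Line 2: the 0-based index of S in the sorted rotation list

Answer: hiijjlkninhmhjijk$j
17

Derivation:
All 19 rotations (rotation i = S[i:]+S[:i]):
  rot[0] = nikmjlihjkijhjnjih$
  rot[1] = ikmjlihjkijhjnjih$n
  rot[2] = kmjlihjkijhjnjih$ni
  rot[3] = mjlihjkijhjnjih$nik
  rot[4] = jlihjkijhjnjih$nikm
  rot[5] = lihjkijhjnjih$nikmj
  rot[6] = ihjkijhjnjih$nikmjl
  rot[7] = hjkijhjnjih$nikmjli
  rot[8] = jkijhjnjih$nikmjlih
  rot[9] = kijhjnjih$nikmjlihj
  rot[10] = ijhjnjih$nikmjlihjk
  rot[11] = jhjnjih$nikmjlihjki
  rot[12] = hjnjih$nikmjlihjkij
  rot[13] = jnjih$nikmjlihjkijh
  rot[14] = njih$nikmjlihjkijhj
  rot[15] = jih$nikmjlihjkijhjn
  rot[16] = ih$nikmjlihjkijhjnj
  rot[17] = h$nikmjlihjkijhjnji
  rot[18] = $nikmjlihjkijhjnjih
Sorted (with $ < everything):
  sorted[0] = $nikmjlihjkijhjnjih  (last char: 'h')
  sorted[1] = h$nikmjlihjkijhjnji  (last char: 'i')
  sorted[2] = hjkijhjnjih$nikmjli  (last char: 'i')
  sorted[3] = hjnjih$nikmjlihjkij  (last char: 'j')
  sorted[4] = ih$nikmjlihjkijhjnj  (last char: 'j')
  sorted[5] = ihjkijhjnjih$nikmjl  (last char: 'l')
  sorted[6] = ijhjnjih$nikmjlihjk  (last char: 'k')
  sorted[7] = ikmjlihjkijhjnjih$n  (last char: 'n')
  sorted[8] = jhjnjih$nikmjlihjki  (last char: 'i')
  sorted[9] = jih$nikmjlihjkijhjn  (last char: 'n')
  sorted[10] = jkijhjnjih$nikmjlih  (last char: 'h')
  sorted[11] = jlihjkijhjnjih$nikm  (last char: 'm')
  sorted[12] = jnjih$nikmjlihjkijh  (last char: 'h')
  sorted[13] = kijhjnjih$nikmjlihj  (last char: 'j')
  sorted[14] = kmjlihjkijhjnjih$ni  (last char: 'i')
  sorted[15] = lihjkijhjnjih$nikmj  (last char: 'j')
  sorted[16] = mjlihjkijhjnjih$nik  (last char: 'k')
  sorted[17] = nikmjlihjkijhjnjih$  (last char: '$')
  sorted[18] = njih$nikmjlihjkijhj  (last char: 'j')
Last column: hiijjlkninhmhjijk$j
Original string S is at sorted index 17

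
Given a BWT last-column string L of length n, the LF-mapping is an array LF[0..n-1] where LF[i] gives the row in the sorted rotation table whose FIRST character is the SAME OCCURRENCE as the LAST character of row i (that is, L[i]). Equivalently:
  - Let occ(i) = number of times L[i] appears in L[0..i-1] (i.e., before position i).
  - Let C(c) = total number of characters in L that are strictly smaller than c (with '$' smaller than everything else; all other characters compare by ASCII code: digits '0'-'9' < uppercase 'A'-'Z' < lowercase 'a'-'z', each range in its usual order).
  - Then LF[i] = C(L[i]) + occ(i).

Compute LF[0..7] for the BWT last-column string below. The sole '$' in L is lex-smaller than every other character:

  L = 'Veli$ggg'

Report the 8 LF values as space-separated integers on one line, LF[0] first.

Answer: 1 2 7 6 0 3 4 5

Derivation:
Char counts: '$':1, 'V':1, 'e':1, 'g':3, 'i':1, 'l':1
C (first-col start): C('$')=0, C('V')=1, C('e')=2, C('g')=3, C('i')=6, C('l')=7
L[0]='V': occ=0, LF[0]=C('V')+0=1+0=1
L[1]='e': occ=0, LF[1]=C('e')+0=2+0=2
L[2]='l': occ=0, LF[2]=C('l')+0=7+0=7
L[3]='i': occ=0, LF[3]=C('i')+0=6+0=6
L[4]='$': occ=0, LF[4]=C('$')+0=0+0=0
L[5]='g': occ=0, LF[5]=C('g')+0=3+0=3
L[6]='g': occ=1, LF[6]=C('g')+1=3+1=4
L[7]='g': occ=2, LF[7]=C('g')+2=3+2=5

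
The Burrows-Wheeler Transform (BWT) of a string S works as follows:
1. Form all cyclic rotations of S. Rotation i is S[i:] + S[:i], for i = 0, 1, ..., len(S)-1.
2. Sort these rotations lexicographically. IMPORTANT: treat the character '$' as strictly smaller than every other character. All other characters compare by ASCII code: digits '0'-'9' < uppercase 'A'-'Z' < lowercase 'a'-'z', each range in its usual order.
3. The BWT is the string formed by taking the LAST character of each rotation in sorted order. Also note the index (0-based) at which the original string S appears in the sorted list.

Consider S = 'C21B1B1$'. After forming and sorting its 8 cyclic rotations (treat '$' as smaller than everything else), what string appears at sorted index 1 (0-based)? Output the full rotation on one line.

Answer: 1$C21B1B

Derivation:
All 8 rotations (rotation i = S[i:]+S[:i]):
  rot[0] = C21B1B1$
  rot[1] = 21B1B1$C
  rot[2] = 1B1B1$C2
  rot[3] = B1B1$C21
  rot[4] = 1B1$C21B
  rot[5] = B1$C21B1
  rot[6] = 1$C21B1B
  rot[7] = $C21B1B1
Sorted (with $ < everything):
  sorted[0] = $C21B1B1
  sorted[1] = 1$C21B1B
  sorted[2] = 1B1$C21B
  sorted[3] = 1B1B1$C2
  sorted[4] = 21B1B1$C
  sorted[5] = B1$C21B1
  sorted[6] = B1B1$C21
  sorted[7] = C21B1B1$
sorted[1] = 1$C21B1B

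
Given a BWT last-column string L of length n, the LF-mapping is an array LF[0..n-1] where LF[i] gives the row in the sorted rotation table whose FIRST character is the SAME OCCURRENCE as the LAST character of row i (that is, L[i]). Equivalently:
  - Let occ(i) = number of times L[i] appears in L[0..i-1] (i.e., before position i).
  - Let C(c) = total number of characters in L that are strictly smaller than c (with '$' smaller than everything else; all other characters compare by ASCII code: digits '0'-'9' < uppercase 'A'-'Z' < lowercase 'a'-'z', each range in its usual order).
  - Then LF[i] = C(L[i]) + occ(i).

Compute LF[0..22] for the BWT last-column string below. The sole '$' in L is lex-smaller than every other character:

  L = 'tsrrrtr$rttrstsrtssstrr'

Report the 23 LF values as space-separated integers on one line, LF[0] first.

Answer: 16 10 1 2 3 17 4 0 5 18 19 6 11 20 12 7 21 13 14 15 22 8 9

Derivation:
Char counts: '$':1, 'r':9, 's':6, 't':7
C (first-col start): C('$')=0, C('r')=1, C('s')=10, C('t')=16
L[0]='t': occ=0, LF[0]=C('t')+0=16+0=16
L[1]='s': occ=0, LF[1]=C('s')+0=10+0=10
L[2]='r': occ=0, LF[2]=C('r')+0=1+0=1
L[3]='r': occ=1, LF[3]=C('r')+1=1+1=2
L[4]='r': occ=2, LF[4]=C('r')+2=1+2=3
L[5]='t': occ=1, LF[5]=C('t')+1=16+1=17
L[6]='r': occ=3, LF[6]=C('r')+3=1+3=4
L[7]='$': occ=0, LF[7]=C('$')+0=0+0=0
L[8]='r': occ=4, LF[8]=C('r')+4=1+4=5
L[9]='t': occ=2, LF[9]=C('t')+2=16+2=18
L[10]='t': occ=3, LF[10]=C('t')+3=16+3=19
L[11]='r': occ=5, LF[11]=C('r')+5=1+5=6
L[12]='s': occ=1, LF[12]=C('s')+1=10+1=11
L[13]='t': occ=4, LF[13]=C('t')+4=16+4=20
L[14]='s': occ=2, LF[14]=C('s')+2=10+2=12
L[15]='r': occ=6, LF[15]=C('r')+6=1+6=7
L[16]='t': occ=5, LF[16]=C('t')+5=16+5=21
L[17]='s': occ=3, LF[17]=C('s')+3=10+3=13
L[18]='s': occ=4, LF[18]=C('s')+4=10+4=14
L[19]='s': occ=5, LF[19]=C('s')+5=10+5=15
L[20]='t': occ=6, LF[20]=C('t')+6=16+6=22
L[21]='r': occ=7, LF[21]=C('r')+7=1+7=8
L[22]='r': occ=8, LF[22]=C('r')+8=1+8=9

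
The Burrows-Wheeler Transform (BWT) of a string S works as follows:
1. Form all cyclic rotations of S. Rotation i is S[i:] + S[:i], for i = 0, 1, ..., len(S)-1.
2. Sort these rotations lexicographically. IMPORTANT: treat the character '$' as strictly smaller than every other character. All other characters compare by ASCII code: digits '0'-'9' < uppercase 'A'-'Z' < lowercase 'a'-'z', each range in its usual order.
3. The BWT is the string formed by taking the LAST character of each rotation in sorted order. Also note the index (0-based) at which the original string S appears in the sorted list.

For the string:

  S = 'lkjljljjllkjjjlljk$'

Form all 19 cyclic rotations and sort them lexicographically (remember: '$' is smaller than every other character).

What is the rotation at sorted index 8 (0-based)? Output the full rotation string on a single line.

All 19 rotations (rotation i = S[i:]+S[:i]):
  rot[0] = lkjljljjllkjjjlljk$
  rot[1] = kjljljjllkjjjlljk$l
  rot[2] = jljljjllkjjjlljk$lk
  rot[3] = ljljjllkjjjlljk$lkj
  rot[4] = jljjllkjjjlljk$lkjl
  rot[5] = ljjllkjjjlljk$lkjlj
  rot[6] = jjllkjjjlljk$lkjljl
  rot[7] = jllkjjjlljk$lkjljlj
  rot[8] = llkjjjlljk$lkjljljj
  rot[9] = lkjjjlljk$lkjljljjl
  rot[10] = kjjjlljk$lkjljljjll
  rot[11] = jjjlljk$lkjljljjllk
  rot[12] = jjlljk$lkjljljjllkj
  rot[13] = jlljk$lkjljljjllkjj
  rot[14] = lljk$lkjljljjllkjjj
  rot[15] = ljk$lkjljljjllkjjjl
  rot[16] = jk$lkjljljjllkjjjll
  rot[17] = k$lkjljljjllkjjjllj
  rot[18] = $lkjljljjllkjjjlljk
Sorted (with $ < everything):
  sorted[0] = $lkjljljjllkjjjlljk
  sorted[1] = jjjlljk$lkjljljjllk
  sorted[2] = jjlljk$lkjljljjllkj
  sorted[3] = jjllkjjjlljk$lkjljl
  sorted[4] = jk$lkjljljjllkjjjll
  sorted[5] = jljjllkjjjlljk$lkjl
  sorted[6] = jljljjllkjjjlljk$lk
  sorted[7] = jlljk$lkjljljjllkjj
  sorted[8] = jllkjjjlljk$lkjljlj
  sorted[9] = k$lkjljljjllkjjjllj
  sorted[10] = kjjjlljk$lkjljljjll
  sorted[11] = kjljljjllkjjjlljk$l
  sorted[12] = ljjllkjjjlljk$lkjlj
  sorted[13] = ljk$lkjljljjllkjjjl
  sorted[14] = ljljjllkjjjlljk$lkj
  sorted[15] = lkjjjlljk$lkjljljjl
  sorted[16] = lkjljljjllkjjjlljk$
  sorted[17] = lljk$lkjljljjllkjjj
  sorted[18] = llkjjjlljk$lkjljljj
sorted[8] = jllkjjjlljk$lkjljlj

Answer: jllkjjjlljk$lkjljlj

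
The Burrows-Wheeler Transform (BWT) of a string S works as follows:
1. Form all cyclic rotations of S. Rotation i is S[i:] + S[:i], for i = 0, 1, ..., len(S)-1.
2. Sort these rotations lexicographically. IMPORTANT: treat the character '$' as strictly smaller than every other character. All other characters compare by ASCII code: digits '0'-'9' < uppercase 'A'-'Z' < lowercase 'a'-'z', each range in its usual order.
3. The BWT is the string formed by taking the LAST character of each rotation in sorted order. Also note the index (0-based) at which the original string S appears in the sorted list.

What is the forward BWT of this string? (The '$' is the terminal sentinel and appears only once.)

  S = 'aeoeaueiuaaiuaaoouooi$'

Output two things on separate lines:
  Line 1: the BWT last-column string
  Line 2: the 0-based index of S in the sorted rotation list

Answer: iuu$aaeouaoeaeouaoiiao
3

Derivation:
All 22 rotations (rotation i = S[i:]+S[:i]):
  rot[0] = aeoeaueiuaaiuaaoouooi$
  rot[1] = eoeaueiuaaiuaaoouooi$a
  rot[2] = oeaueiuaaiuaaoouooi$ae
  rot[3] = eaueiuaaiuaaoouooi$aeo
  rot[4] = aueiuaaiuaaoouooi$aeoe
  rot[5] = ueiuaaiuaaoouooi$aeoea
  rot[6] = eiuaaiuaaoouooi$aeoeau
  rot[7] = iuaaiuaaoouooi$aeoeaue
  rot[8] = uaaiuaaoouooi$aeoeauei
  rot[9] = aaiuaaoouooi$aeoeaueiu
  rot[10] = aiuaaoouooi$aeoeaueiua
  rot[11] = iuaaoouooi$aeoeaueiuaa
  rot[12] = uaaoouooi$aeoeaueiuaai
  rot[13] = aaoouooi$aeoeaueiuaaiu
  rot[14] = aoouooi$aeoeaueiuaaiua
  rot[15] = oouooi$aeoeaueiuaaiuaa
  rot[16] = ouooi$aeoeaueiuaaiuaao
  rot[17] = uooi$aeoeaueiuaaiuaaoo
  rot[18] = ooi$aeoeaueiuaaiuaaoou
  rot[19] = oi$aeoeaueiuaaiuaaoouo
  rot[20] = i$aeoeaueiuaaiuaaoouoo
  rot[21] = $aeoeaueiuaaiuaaoouooi
Sorted (with $ < everything):
  sorted[0] = $aeoeaueiuaaiuaaoouooi  (last char: 'i')
  sorted[1] = aaiuaaoouooi$aeoeaueiu  (last char: 'u')
  sorted[2] = aaoouooi$aeoeaueiuaaiu  (last char: 'u')
  sorted[3] = aeoeaueiuaaiuaaoouooi$  (last char: '$')
  sorted[4] = aiuaaoouooi$aeoeaueiua  (last char: 'a')
  sorted[5] = aoouooi$aeoeaueiuaaiua  (last char: 'a')
  sorted[6] = aueiuaaiuaaoouooi$aeoe  (last char: 'e')
  sorted[7] = eaueiuaaiuaaoouooi$aeo  (last char: 'o')
  sorted[8] = eiuaaiuaaoouooi$aeoeau  (last char: 'u')
  sorted[9] = eoeaueiuaaiuaaoouooi$a  (last char: 'a')
  sorted[10] = i$aeoeaueiuaaiuaaoouoo  (last char: 'o')
  sorted[11] = iuaaiuaaoouooi$aeoeaue  (last char: 'e')
  sorted[12] = iuaaoouooi$aeoeaueiuaa  (last char: 'a')
  sorted[13] = oeaueiuaaiuaaoouooi$ae  (last char: 'e')
  sorted[14] = oi$aeoeaueiuaaiuaaoouo  (last char: 'o')
  sorted[15] = ooi$aeoeaueiuaaiuaaoou  (last char: 'u')
  sorted[16] = oouooi$aeoeaueiuaaiuaa  (last char: 'a')
  sorted[17] = ouooi$aeoeaueiuaaiuaao  (last char: 'o')
  sorted[18] = uaaiuaaoouooi$aeoeauei  (last char: 'i')
  sorted[19] = uaaoouooi$aeoeaueiuaai  (last char: 'i')
  sorted[20] = ueiuaaiuaaoouooi$aeoea  (last char: 'a')
  sorted[21] = uooi$aeoeaueiuaaiuaaoo  (last char: 'o')
Last column: iuu$aaeouaoeaeouaoiiao
Original string S is at sorted index 3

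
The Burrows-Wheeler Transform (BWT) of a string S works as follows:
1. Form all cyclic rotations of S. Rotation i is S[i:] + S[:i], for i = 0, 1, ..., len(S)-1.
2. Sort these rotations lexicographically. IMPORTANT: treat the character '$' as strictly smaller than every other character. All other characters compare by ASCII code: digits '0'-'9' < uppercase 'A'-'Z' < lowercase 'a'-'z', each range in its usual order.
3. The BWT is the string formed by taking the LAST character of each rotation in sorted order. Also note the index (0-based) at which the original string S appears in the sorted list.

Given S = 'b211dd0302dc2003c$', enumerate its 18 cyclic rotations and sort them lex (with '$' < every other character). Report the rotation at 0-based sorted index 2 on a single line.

Answer: 02dc2003c$b211dd03

Derivation:
All 18 rotations (rotation i = S[i:]+S[:i]):
  rot[0] = b211dd0302dc2003c$
  rot[1] = 211dd0302dc2003c$b
  rot[2] = 11dd0302dc2003c$b2
  rot[3] = 1dd0302dc2003c$b21
  rot[4] = dd0302dc2003c$b211
  rot[5] = d0302dc2003c$b211d
  rot[6] = 0302dc2003c$b211dd
  rot[7] = 302dc2003c$b211dd0
  rot[8] = 02dc2003c$b211dd03
  rot[9] = 2dc2003c$b211dd030
  rot[10] = dc2003c$b211dd0302
  rot[11] = c2003c$b211dd0302d
  rot[12] = 2003c$b211dd0302dc
  rot[13] = 003c$b211dd0302dc2
  rot[14] = 03c$b211dd0302dc20
  rot[15] = 3c$b211dd0302dc200
  rot[16] = c$b211dd0302dc2003
  rot[17] = $b211dd0302dc2003c
Sorted (with $ < everything):
  sorted[0] = $b211dd0302dc2003c
  sorted[1] = 003c$b211dd0302dc2
  sorted[2] = 02dc2003c$b211dd03
  sorted[3] = 0302dc2003c$b211dd
  sorted[4] = 03c$b211dd0302dc20
  sorted[5] = 11dd0302dc2003c$b2
  sorted[6] = 1dd0302dc2003c$b21
  sorted[7] = 2003c$b211dd0302dc
  sorted[8] = 211dd0302dc2003c$b
  sorted[9] = 2dc2003c$b211dd030
  sorted[10] = 302dc2003c$b211dd0
  sorted[11] = 3c$b211dd0302dc200
  sorted[12] = b211dd0302dc2003c$
  sorted[13] = c$b211dd0302dc2003
  sorted[14] = c2003c$b211dd0302d
  sorted[15] = d0302dc2003c$b211d
  sorted[16] = dc2003c$b211dd0302
  sorted[17] = dd0302dc2003c$b211
sorted[2] = 02dc2003c$b211dd03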